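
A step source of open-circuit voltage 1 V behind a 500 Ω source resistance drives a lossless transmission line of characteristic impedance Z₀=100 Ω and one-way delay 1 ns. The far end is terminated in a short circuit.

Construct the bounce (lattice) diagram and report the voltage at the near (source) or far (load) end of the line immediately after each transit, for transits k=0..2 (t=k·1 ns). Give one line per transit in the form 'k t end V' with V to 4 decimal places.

Γ_L=-1.000000, Γ_S=0.666667; launch V₁=1·100/600=0.166667
k=0 src: V=0.1667
k=1 load: inc=0.166667, refl=0.166667·-1.000000=-0.1667; V=0.000000+0.166667+-0.166667=0.0000
k=2 src: inc=-0.166667, refl=-0.166667·0.666667=-0.1111; V=0.166667+-0.166667+-0.111111=-0.1111

0 0 source 0.1667
1 1 load 0.0000
2 2 source -0.1111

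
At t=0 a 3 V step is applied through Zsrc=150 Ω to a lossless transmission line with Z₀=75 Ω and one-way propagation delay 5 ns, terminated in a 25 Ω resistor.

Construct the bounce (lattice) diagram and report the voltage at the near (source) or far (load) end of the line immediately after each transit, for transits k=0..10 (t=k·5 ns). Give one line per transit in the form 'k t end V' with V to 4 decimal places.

Γ_L=-0.500000, Γ_S=0.333333; launch V₁=3·75/225=1.000000
k=0 src: V=1.0000
k=1 load: inc=1.000000, refl=1.000000·-0.500000=-0.5000; V=0.000000+1.000000+-0.500000=0.5000
k=2 src: inc=-0.500000, refl=-0.500000·0.333333=-0.1667; V=1.000000+-0.500000+-0.166667=0.3333
k=3 load: inc=-0.166667, refl=-0.166667·-0.500000=0.0833; V=0.500000+-0.166667+0.083333=0.4167
k=4 src: inc=0.083333, refl=0.083333·0.333333=0.0278; V=0.333333+0.083333+0.027778=0.4444
k=5 load: inc=0.027778, refl=0.027778·-0.500000=-0.0139; V=0.416667+0.027778+-0.013889=0.4306
k=6 src: inc=-0.013889, refl=-0.013889·0.333333=-0.0046; V=0.444444+-0.013889+-0.004630=0.4259
k=7 load: inc=-0.004630, refl=-0.004630·-0.500000=0.0023; V=0.430556+-0.004630+0.002315=0.4282
k=8 src: inc=0.002315, refl=0.002315·0.333333=0.0008; V=0.425926+0.002315+0.000772=0.4290
k=9 load: inc=0.000772, refl=0.000772·-0.500000=-0.0004; V=0.428241+0.000772+-0.000386=0.4286
k=10 src: inc=-0.000386, refl=-0.000386·0.333333=-0.0001; V=0.429012+-0.000386+-0.000129=0.4285

0 0 source 1.0000
1 5 load 0.5000
2 10 source 0.3333
3 15 load 0.4167
4 20 source 0.4444
5 25 load 0.4306
6 30 source 0.4259
7 35 load 0.4282
8 40 source 0.4290
9 45 load 0.4286
10 50 source 0.4285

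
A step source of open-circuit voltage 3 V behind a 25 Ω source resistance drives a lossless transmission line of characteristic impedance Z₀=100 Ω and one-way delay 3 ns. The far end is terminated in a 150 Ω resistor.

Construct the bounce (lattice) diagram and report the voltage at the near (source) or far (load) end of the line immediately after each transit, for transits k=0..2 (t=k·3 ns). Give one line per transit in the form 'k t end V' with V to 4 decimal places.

Γ_L=0.200000, Γ_S=-0.600000; launch V₁=3·100/125=2.400000
k=0 src: V=2.4000
k=1 load: inc=2.400000, refl=2.400000·0.200000=0.4800; V=0.000000+2.400000+0.480000=2.8800
k=2 src: inc=0.480000, refl=0.480000·-0.600000=-0.2880; V=2.400000+0.480000+-0.288000=2.5920

0 0 source 2.4000
1 3 load 2.8800
2 6 source 2.5920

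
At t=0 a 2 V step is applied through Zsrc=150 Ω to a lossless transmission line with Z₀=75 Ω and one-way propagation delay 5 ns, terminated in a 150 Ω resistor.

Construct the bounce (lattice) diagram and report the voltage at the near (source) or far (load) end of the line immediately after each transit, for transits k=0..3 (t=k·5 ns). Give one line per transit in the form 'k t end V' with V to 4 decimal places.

Γ_L=0.333333, Γ_S=0.333333; launch V₁=2·75/225=0.666667
k=0 src: V=0.6667
k=1 load: inc=0.666667, refl=0.666667·0.333333=0.2222; V=0.000000+0.666667+0.222222=0.8889
k=2 src: inc=0.222222, refl=0.222222·0.333333=0.0741; V=0.666667+0.222222+0.074074=0.9630
k=3 load: inc=0.074074, refl=0.074074·0.333333=0.0247; V=0.888889+0.074074+0.024691=0.9877

0 0 source 0.6667
1 5 load 0.8889
2 10 source 0.9630
3 15 load 0.9877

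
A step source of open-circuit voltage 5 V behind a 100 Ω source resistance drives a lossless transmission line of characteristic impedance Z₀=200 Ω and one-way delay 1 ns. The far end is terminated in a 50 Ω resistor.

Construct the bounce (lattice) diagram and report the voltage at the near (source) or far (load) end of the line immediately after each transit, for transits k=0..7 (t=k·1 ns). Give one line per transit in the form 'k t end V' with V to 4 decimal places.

Γ_L=-0.600000, Γ_S=-0.333333; launch V₁=5·200/300=3.333333
k=0 src: V=3.3333
k=1 load: inc=3.333333, refl=3.333333·-0.600000=-2.0000; V=0.000000+3.333333+-2.000000=1.3333
k=2 src: inc=-2.000000, refl=-2.000000·-0.333333=0.6667; V=3.333333+-2.000000+0.666667=2.0000
k=3 load: inc=0.666667, refl=0.666667·-0.600000=-0.4000; V=1.333333+0.666667+-0.400000=1.6000
k=4 src: inc=-0.400000, refl=-0.400000·-0.333333=0.1333; V=2.000000+-0.400000+0.133333=1.7333
k=5 load: inc=0.133333, refl=0.133333·-0.600000=-0.0800; V=1.600000+0.133333+-0.080000=1.6533
k=6 src: inc=-0.080000, refl=-0.080000·-0.333333=0.0267; V=1.733333+-0.080000+0.026667=1.6800
k=7 load: inc=0.026667, refl=0.026667·-0.600000=-0.0160; V=1.653333+0.026667+-0.016000=1.6640

0 0 source 3.3333
1 1 load 1.3333
2 2 source 2.0000
3 3 load 1.6000
4 4 source 1.7333
5 5 load 1.6533
6 6 source 1.6800
7 7 load 1.6640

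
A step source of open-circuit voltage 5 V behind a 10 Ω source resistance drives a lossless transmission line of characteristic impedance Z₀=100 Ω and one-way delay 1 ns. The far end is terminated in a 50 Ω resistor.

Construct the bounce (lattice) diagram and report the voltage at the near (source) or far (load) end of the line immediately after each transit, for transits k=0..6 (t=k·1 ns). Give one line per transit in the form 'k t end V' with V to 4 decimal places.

Γ_L=-0.333333, Γ_S=-0.818182; launch V₁=5·100/110=4.545455
k=0 src: V=4.5455
k=1 load: inc=4.545455, refl=4.545455·-0.333333=-1.5152; V=0.000000+4.545455+-1.515152=3.0303
k=2 src: inc=-1.515152, refl=-1.515152·-0.818182=1.2397; V=4.545455+-1.515152+1.239669=4.2700
k=3 load: inc=1.239669, refl=1.239669·-0.333333=-0.4132; V=3.030303+1.239669+-0.413223=3.8567
k=4 src: inc=-0.413223, refl=-0.413223·-0.818182=0.3381; V=4.269972+-0.413223+0.338092=4.1948
k=5 load: inc=0.338092, refl=0.338092·-0.333333=-0.1127; V=3.856749+0.338092+-0.112697=4.0821
k=6 src: inc=-0.112697, refl=-0.112697·-0.818182=0.0922; V=4.194841+-0.112697+0.092207=4.1744

0 0 source 4.5455
1 1 load 3.0303
2 2 source 4.2700
3 3 load 3.8567
4 4 source 4.1948
5 5 load 4.0821
6 6 source 4.1744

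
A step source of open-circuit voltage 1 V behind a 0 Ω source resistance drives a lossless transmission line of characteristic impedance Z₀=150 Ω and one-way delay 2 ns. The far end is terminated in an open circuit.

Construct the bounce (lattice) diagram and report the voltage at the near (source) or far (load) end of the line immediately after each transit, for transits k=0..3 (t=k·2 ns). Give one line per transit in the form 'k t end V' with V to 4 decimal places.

Γ_L=1.000000, Γ_S=-1.000000; launch V₁=1·150/150=1.000000
k=0 src: V=1.0000
k=1 load: inc=1.000000, refl=1.000000·1.000000=1.0000; V=0.000000+1.000000+1.000000=2.0000
k=2 src: inc=1.000000, refl=1.000000·-1.000000=-1.0000; V=1.000000+1.000000+-1.000000=1.0000
k=3 load: inc=-1.000000, refl=-1.000000·1.000000=-1.0000; V=2.000000+-1.000000+-1.000000=0.0000

0 0 source 1.0000
1 2 load 2.0000
2 4 source 1.0000
3 6 load 0.0000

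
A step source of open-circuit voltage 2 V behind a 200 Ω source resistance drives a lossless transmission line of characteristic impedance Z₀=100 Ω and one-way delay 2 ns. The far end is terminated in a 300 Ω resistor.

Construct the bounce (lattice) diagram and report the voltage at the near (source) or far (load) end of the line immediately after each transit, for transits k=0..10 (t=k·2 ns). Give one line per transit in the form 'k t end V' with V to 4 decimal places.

0 0 source 0.6667
1 2 load 1.0000
2 4 source 1.1111
3 6 load 1.1667
4 8 source 1.1852
5 10 load 1.1944
6 12 source 1.1975
7 14 load 1.1991
8 16 source 1.1996
9 18 load 1.1998
10 20 source 1.1999

Γ_L=0.500000, Γ_S=0.333333; launch V₁=2·100/300=0.666667
k=0 src: V=0.6667
k=1 load: inc=0.666667, refl=0.666667·0.500000=0.3333; V=0.000000+0.666667+0.333333=1.0000
k=2 src: inc=0.333333, refl=0.333333·0.333333=0.1111; V=0.666667+0.333333+0.111111=1.1111
k=3 load: inc=0.111111, refl=0.111111·0.500000=0.0556; V=1.000000+0.111111+0.055556=1.1667
k=4 src: inc=0.055556, refl=0.055556·0.333333=0.0185; V=1.111111+0.055556+0.018519=1.1852
k=5 load: inc=0.018519, refl=0.018519·0.500000=0.0093; V=1.166667+0.018519+0.009259=1.1944
k=6 src: inc=0.009259, refl=0.009259·0.333333=0.0031; V=1.185185+0.009259+0.003086=1.1975
k=7 load: inc=0.003086, refl=0.003086·0.500000=0.0015; V=1.194444+0.003086+0.001543=1.1991
k=8 src: inc=0.001543, refl=0.001543·0.333333=0.0005; V=1.197531+0.001543+0.000514=1.1996
k=9 load: inc=0.000514, refl=0.000514·0.500000=0.0003; V=1.199074+0.000514+0.000257=1.1998
k=10 src: inc=0.000257, refl=0.000257·0.333333=0.0001; V=1.199588+0.000257+0.000086=1.1999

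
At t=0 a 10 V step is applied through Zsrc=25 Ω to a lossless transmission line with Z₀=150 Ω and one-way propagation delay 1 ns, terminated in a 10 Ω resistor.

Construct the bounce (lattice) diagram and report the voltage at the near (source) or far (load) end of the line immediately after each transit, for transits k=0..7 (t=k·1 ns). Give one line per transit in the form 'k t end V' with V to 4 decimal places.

Γ_L=-0.875000, Γ_S=-0.714286; launch V₁=10·150/175=8.571429
k=0 src: V=8.5714
k=1 load: inc=8.571429, refl=8.571429·-0.875000=-7.5000; V=0.000000+8.571429+-7.500000=1.0714
k=2 src: inc=-7.500000, refl=-7.500000·-0.714286=5.3571; V=8.571429+-7.500000+5.357143=6.4286
k=3 load: inc=5.357143, refl=5.357143·-0.875000=-4.6875; V=1.071429+5.357143+-4.687500=1.7411
k=4 src: inc=-4.687500, refl=-4.687500·-0.714286=3.3482; V=6.428571+-4.687500+3.348214=5.0893
k=5 load: inc=3.348214, refl=3.348214·-0.875000=-2.9297; V=1.741071+3.348214+-2.929688=2.1596
k=6 src: inc=-2.929688, refl=-2.929688·-0.714286=2.0926; V=5.089286+-2.929688+2.092634=4.2522
k=7 load: inc=2.092634, refl=2.092634·-0.875000=-1.8311; V=2.159598+2.092634+-1.831055=2.4212

0 0 source 8.5714
1 1 load 1.0714
2 2 source 6.4286
3 3 load 1.7411
4 4 source 5.0893
5 5 load 2.1596
6 6 source 4.2522
7 7 load 2.4212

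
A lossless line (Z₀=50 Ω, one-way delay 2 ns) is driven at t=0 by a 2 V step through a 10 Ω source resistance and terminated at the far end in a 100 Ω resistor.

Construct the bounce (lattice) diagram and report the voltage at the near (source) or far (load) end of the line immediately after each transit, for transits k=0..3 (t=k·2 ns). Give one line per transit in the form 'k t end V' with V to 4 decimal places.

Γ_L=0.333333, Γ_S=-0.666667; launch V₁=2·50/60=1.666667
k=0 src: V=1.6667
k=1 load: inc=1.666667, refl=1.666667·0.333333=0.5556; V=0.000000+1.666667+0.555556=2.2222
k=2 src: inc=0.555556, refl=0.555556·-0.666667=-0.3704; V=1.666667+0.555556+-0.370370=1.8519
k=3 load: inc=-0.370370, refl=-0.370370·0.333333=-0.1235; V=2.222222+-0.370370+-0.123457=1.7284

0 0 source 1.6667
1 2 load 2.2222
2 4 source 1.8519
3 6 load 1.7284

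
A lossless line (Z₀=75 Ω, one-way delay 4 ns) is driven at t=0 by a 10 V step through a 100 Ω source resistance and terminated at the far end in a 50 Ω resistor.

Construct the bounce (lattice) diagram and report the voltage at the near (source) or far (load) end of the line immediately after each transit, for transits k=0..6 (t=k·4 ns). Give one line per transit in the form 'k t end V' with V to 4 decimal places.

Γ_L=-0.200000, Γ_S=0.142857; launch V₁=10·75/175=4.285714
k=0 src: V=4.2857
k=1 load: inc=4.285714, refl=4.285714·-0.200000=-0.8571; V=0.000000+4.285714+-0.857143=3.4286
k=2 src: inc=-0.857143, refl=-0.857143·0.142857=-0.1224; V=4.285714+-0.857143+-0.122449=3.3061
k=3 load: inc=-0.122449, refl=-0.122449·-0.200000=0.0245; V=3.428571+-0.122449+0.024490=3.3306
k=4 src: inc=0.024490, refl=0.024490·0.142857=0.0035; V=3.306122+0.024490+0.003499=3.3341
k=5 load: inc=0.003499, refl=0.003499·-0.200000=-0.0007; V=3.330612+0.003499+-0.000700=3.3334
k=6 src: inc=-0.000700, refl=-0.000700·0.142857=-0.0001; V=3.334111+-0.000700+-0.000100=3.3333

0 0 source 4.2857
1 4 load 3.4286
2 8 source 3.3061
3 12 load 3.3306
4 16 source 3.3341
5 20 load 3.3334
6 24 source 3.3333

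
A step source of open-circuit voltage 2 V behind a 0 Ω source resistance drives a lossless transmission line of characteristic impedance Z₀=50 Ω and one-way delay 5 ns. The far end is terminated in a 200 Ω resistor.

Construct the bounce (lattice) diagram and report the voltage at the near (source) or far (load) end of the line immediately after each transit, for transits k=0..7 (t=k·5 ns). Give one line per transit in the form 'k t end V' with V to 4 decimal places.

Γ_L=0.600000, Γ_S=-1.000000; launch V₁=2·50/50=2.000000
k=0 src: V=2.0000
k=1 load: inc=2.000000, refl=2.000000·0.600000=1.2000; V=0.000000+2.000000+1.200000=3.2000
k=2 src: inc=1.200000, refl=1.200000·-1.000000=-1.2000; V=2.000000+1.200000+-1.200000=2.0000
k=3 load: inc=-1.200000, refl=-1.200000·0.600000=-0.7200; V=3.200000+-1.200000+-0.720000=1.2800
k=4 src: inc=-0.720000, refl=-0.720000·-1.000000=0.7200; V=2.000000+-0.720000+0.720000=2.0000
k=5 load: inc=0.720000, refl=0.720000·0.600000=0.4320; V=1.280000+0.720000+0.432000=2.4320
k=6 src: inc=0.432000, refl=0.432000·-1.000000=-0.4320; V=2.000000+0.432000+-0.432000=2.0000
k=7 load: inc=-0.432000, refl=-0.432000·0.600000=-0.2592; V=2.432000+-0.432000+-0.259200=1.7408

0 0 source 2.0000
1 5 load 3.2000
2 10 source 2.0000
3 15 load 1.2800
4 20 source 2.0000
5 25 load 2.4320
6 30 source 2.0000
7 35 load 1.7408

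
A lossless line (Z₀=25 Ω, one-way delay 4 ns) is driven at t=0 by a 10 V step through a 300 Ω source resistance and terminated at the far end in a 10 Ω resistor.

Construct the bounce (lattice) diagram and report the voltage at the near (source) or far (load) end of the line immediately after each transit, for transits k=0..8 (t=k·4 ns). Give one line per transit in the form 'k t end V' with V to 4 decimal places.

0 0 source 0.7692
1 4 load 0.4396
2 8 source 0.1606
3 12 load 0.2802
4 16 source 0.3813
5 20 load 0.3380
6 24 source 0.3013
7 28 load 0.3170
8 32 source 0.3303

Γ_L=-0.428571, Γ_S=0.846154; launch V₁=10·25/325=0.769231
k=0 src: V=0.7692
k=1 load: inc=0.769231, refl=0.769231·-0.428571=-0.3297; V=0.000000+0.769231+-0.329670=0.4396
k=2 src: inc=-0.329670, refl=-0.329670·0.846154=-0.2790; V=0.769231+-0.329670+-0.278952=0.1606
k=3 load: inc=-0.278952, refl=-0.278952·-0.428571=0.1196; V=0.439560+-0.278952+0.119551=0.2802
k=4 src: inc=0.119551, refl=0.119551·0.846154=0.1012; V=0.160609+0.119551+0.101158=0.3813
k=5 load: inc=0.101158, refl=0.101158·-0.428571=-0.0434; V=0.280159+0.101158+-0.043354=0.3380
k=6 src: inc=-0.043354, refl=-0.043354·0.846154=-0.0367; V=0.381318+-0.043354+-0.036684=0.3013
k=7 load: inc=-0.036684, refl=-0.036684·-0.428571=0.0157; V=0.337964+-0.036684+0.015722=0.3170
k=8 src: inc=0.015722, refl=0.015722·0.846154=0.0133; V=0.301280+0.015722+0.013303=0.3303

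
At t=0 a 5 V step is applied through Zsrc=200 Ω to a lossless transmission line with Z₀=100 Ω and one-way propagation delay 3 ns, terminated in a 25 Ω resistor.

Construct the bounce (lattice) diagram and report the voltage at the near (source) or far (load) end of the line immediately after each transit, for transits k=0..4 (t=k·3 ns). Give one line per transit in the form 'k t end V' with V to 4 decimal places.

Γ_L=-0.600000, Γ_S=0.333333; launch V₁=5·100/300=1.666667
k=0 src: V=1.6667
k=1 load: inc=1.666667, refl=1.666667·-0.600000=-1.0000; V=0.000000+1.666667+-1.000000=0.6667
k=2 src: inc=-1.000000, refl=-1.000000·0.333333=-0.3333; V=1.666667+-1.000000+-0.333333=0.3333
k=3 load: inc=-0.333333, refl=-0.333333·-0.600000=0.2000; V=0.666667+-0.333333+0.200000=0.5333
k=4 src: inc=0.200000, refl=0.200000·0.333333=0.0667; V=0.333333+0.200000+0.066667=0.6000

0 0 source 1.6667
1 3 load 0.6667
2 6 source 0.3333
3 9 load 0.5333
4 12 source 0.6000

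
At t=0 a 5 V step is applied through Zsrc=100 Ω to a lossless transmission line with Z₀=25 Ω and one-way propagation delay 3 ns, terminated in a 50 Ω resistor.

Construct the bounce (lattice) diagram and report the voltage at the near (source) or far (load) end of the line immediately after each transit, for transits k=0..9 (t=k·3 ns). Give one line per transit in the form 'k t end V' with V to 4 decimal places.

Γ_L=0.333333, Γ_S=0.600000; launch V₁=5·25/125=1.000000
k=0 src: V=1.0000
k=1 load: inc=1.000000, refl=1.000000·0.333333=0.3333; V=0.000000+1.000000+0.333333=1.3333
k=2 src: inc=0.333333, refl=0.333333·0.600000=0.2000; V=1.000000+0.333333+0.200000=1.5333
k=3 load: inc=0.200000, refl=0.200000·0.333333=0.0667; V=1.333333+0.200000+0.066667=1.6000
k=4 src: inc=0.066667, refl=0.066667·0.600000=0.0400; V=1.533333+0.066667+0.040000=1.6400
k=5 load: inc=0.040000, refl=0.040000·0.333333=0.0133; V=1.600000+0.040000+0.013333=1.6533
k=6 src: inc=0.013333, refl=0.013333·0.600000=0.0080; V=1.640000+0.013333+0.008000=1.6613
k=7 load: inc=0.008000, refl=0.008000·0.333333=0.0027; V=1.653333+0.008000+0.002667=1.6640
k=8 src: inc=0.002667, refl=0.002667·0.600000=0.0016; V=1.661333+0.002667+0.001600=1.6656
k=9 load: inc=0.001600, refl=0.001600·0.333333=0.0005; V=1.664000+0.001600+0.000533=1.6661

0 0 source 1.0000
1 3 load 1.3333
2 6 source 1.5333
3 9 load 1.6000
4 12 source 1.6400
5 15 load 1.6533
6 18 source 1.6613
7 21 load 1.6640
8 24 source 1.6656
9 27 load 1.6661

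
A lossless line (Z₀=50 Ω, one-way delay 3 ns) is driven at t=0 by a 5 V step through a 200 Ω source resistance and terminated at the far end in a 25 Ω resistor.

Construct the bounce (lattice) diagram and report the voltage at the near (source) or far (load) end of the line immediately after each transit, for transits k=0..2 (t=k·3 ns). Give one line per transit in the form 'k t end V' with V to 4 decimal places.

Γ_L=-0.333333, Γ_S=0.600000; launch V₁=5·50/250=1.000000
k=0 src: V=1.0000
k=1 load: inc=1.000000, refl=1.000000·-0.333333=-0.3333; V=0.000000+1.000000+-0.333333=0.6667
k=2 src: inc=-0.333333, refl=-0.333333·0.600000=-0.2000; V=1.000000+-0.333333+-0.200000=0.4667

0 0 source 1.0000
1 3 load 0.6667
2 6 source 0.4667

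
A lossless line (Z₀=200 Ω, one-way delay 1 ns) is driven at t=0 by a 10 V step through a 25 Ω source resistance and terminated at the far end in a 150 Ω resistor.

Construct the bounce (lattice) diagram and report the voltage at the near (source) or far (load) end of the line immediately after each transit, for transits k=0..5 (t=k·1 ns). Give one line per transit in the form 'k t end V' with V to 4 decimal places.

Γ_L=-0.142857, Γ_S=-0.777778; launch V₁=10·200/225=8.888889
k=0 src: V=8.8889
k=1 load: inc=8.888889, refl=8.888889·-0.142857=-1.2698; V=0.000000+8.888889+-1.269841=7.6190
k=2 src: inc=-1.269841, refl=-1.269841·-0.777778=0.9877; V=8.888889+-1.269841+0.987654=8.6067
k=3 load: inc=0.987654, refl=0.987654·-0.142857=-0.1411; V=7.619048+0.987654+-0.141093=8.4656
k=4 src: inc=-0.141093, refl=-0.141093·-0.777778=0.1097; V=8.606702+-0.141093+0.109739=8.5753
k=5 load: inc=0.109739, refl=0.109739·-0.142857=-0.0157; V=8.465608+0.109739+-0.015677=8.5597

0 0 source 8.8889
1 1 load 7.6190
2 2 source 8.6067
3 3 load 8.4656
4 4 source 8.5753
5 5 load 8.5597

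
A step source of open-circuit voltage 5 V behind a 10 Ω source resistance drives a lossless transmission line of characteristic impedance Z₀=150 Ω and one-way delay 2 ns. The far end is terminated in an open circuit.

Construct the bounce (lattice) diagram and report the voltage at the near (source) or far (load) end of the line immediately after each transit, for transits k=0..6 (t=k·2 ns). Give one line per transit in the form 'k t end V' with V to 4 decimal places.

Γ_L=1.000000, Γ_S=-0.875000; launch V₁=5·150/160=4.687500
k=0 src: V=4.6875
k=1 load: inc=4.687500, refl=4.687500·1.000000=4.6875; V=0.000000+4.687500+4.687500=9.3750
k=2 src: inc=4.687500, refl=4.687500·-0.875000=-4.1016; V=4.687500+4.687500+-4.101562=5.2734
k=3 load: inc=-4.101562, refl=-4.101562·1.000000=-4.1016; V=9.375000+-4.101562+-4.101562=1.1719
k=4 src: inc=-4.101562, refl=-4.101562·-0.875000=3.5889; V=5.273438+-4.101562+3.588867=4.7607
k=5 load: inc=3.588867, refl=3.588867·1.000000=3.5889; V=1.171875+3.588867+3.588867=8.3496
k=6 src: inc=3.588867, refl=3.588867·-0.875000=-3.1403; V=4.760742+3.588867+-3.140259=5.2094

0 0 source 4.6875
1 2 load 9.3750
2 4 source 5.2734
3 6 load 1.1719
4 8 source 4.7607
5 10 load 8.3496
6 12 source 5.2094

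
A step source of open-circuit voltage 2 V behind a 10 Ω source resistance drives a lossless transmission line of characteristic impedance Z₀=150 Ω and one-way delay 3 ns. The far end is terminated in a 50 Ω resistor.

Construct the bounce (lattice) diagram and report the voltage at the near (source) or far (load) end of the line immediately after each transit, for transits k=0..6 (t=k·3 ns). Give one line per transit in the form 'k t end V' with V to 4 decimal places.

0 0 source 1.8750
1 3 load 0.9375
2 6 source 1.7578
3 9 load 1.3477
4 12 source 1.7065
5 15 load 1.5271
6 18 source 1.6841

Γ_L=-0.500000, Γ_S=-0.875000; launch V₁=2·150/160=1.875000
k=0 src: V=1.8750
k=1 load: inc=1.875000, refl=1.875000·-0.500000=-0.9375; V=0.000000+1.875000+-0.937500=0.9375
k=2 src: inc=-0.937500, refl=-0.937500·-0.875000=0.8203; V=1.875000+-0.937500+0.820312=1.7578
k=3 load: inc=0.820312, refl=0.820312·-0.500000=-0.4102; V=0.937500+0.820312+-0.410156=1.3477
k=4 src: inc=-0.410156, refl=-0.410156·-0.875000=0.3589; V=1.757812+-0.410156+0.358887=1.7065
k=5 load: inc=0.358887, refl=0.358887·-0.500000=-0.1794; V=1.347656+0.358887+-0.179443=1.5271
k=6 src: inc=-0.179443, refl=-0.179443·-0.875000=0.1570; V=1.706543+-0.179443+0.157013=1.6841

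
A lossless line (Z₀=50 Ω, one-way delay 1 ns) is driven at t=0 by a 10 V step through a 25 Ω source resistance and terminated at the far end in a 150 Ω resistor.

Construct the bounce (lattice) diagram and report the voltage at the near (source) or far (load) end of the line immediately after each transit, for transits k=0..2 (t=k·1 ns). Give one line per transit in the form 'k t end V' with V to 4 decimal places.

Γ_L=0.500000, Γ_S=-0.333333; launch V₁=10·50/75=6.666667
k=0 src: V=6.6667
k=1 load: inc=6.666667, refl=6.666667·0.500000=3.3333; V=0.000000+6.666667+3.333333=10.0000
k=2 src: inc=3.333333, refl=3.333333·-0.333333=-1.1111; V=6.666667+3.333333+-1.111111=8.8889

0 0 source 6.6667
1 1 load 10.0000
2 2 source 8.8889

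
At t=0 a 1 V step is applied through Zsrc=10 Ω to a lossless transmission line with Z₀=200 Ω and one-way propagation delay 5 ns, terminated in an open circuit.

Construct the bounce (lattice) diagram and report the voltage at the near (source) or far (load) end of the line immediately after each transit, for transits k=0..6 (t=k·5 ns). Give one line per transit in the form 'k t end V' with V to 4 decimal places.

0 0 source 0.9524
1 5 load 1.9048
2 10 source 1.0431
3 15 load 0.1814
4 20 source 0.9610
5 25 load 1.7406
6 30 source 1.0353

Γ_L=1.000000, Γ_S=-0.904762; launch V₁=1·200/210=0.952381
k=0 src: V=0.9524
k=1 load: inc=0.952381, refl=0.952381·1.000000=0.9524; V=0.000000+0.952381+0.952381=1.9048
k=2 src: inc=0.952381, refl=0.952381·-0.904762=-0.8617; V=0.952381+0.952381+-0.861678=1.0431
k=3 load: inc=-0.861678, refl=-0.861678·1.000000=-0.8617; V=1.904762+-0.861678+-0.861678=0.1814
k=4 src: inc=-0.861678, refl=-0.861678·-0.904762=0.7796; V=1.043084+-0.861678+0.779613=0.9610
k=5 load: inc=0.779613, refl=0.779613·1.000000=0.7796; V=0.181406+0.779613+0.779613=1.7406
k=6 src: inc=0.779613, refl=0.779613·-0.904762=-0.7054; V=0.961019+0.779613+-0.705365=1.0353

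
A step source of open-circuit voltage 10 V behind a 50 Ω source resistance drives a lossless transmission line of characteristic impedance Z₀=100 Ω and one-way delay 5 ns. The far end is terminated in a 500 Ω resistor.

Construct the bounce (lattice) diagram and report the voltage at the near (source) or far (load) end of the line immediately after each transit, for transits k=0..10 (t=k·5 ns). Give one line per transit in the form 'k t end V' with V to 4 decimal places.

0 0 source 6.6667
1 5 load 11.1111
2 10 source 9.6296
3 15 load 8.6420
4 20 source 8.9712
5 25 load 9.1907
6 30 source 9.1175
7 35 load 9.0687
8 40 source 9.0850
9 45 load 9.0958
10 50 source 9.0922

Γ_L=0.666667, Γ_S=-0.333333; launch V₁=10·100/150=6.666667
k=0 src: V=6.6667
k=1 load: inc=6.666667, refl=6.666667·0.666667=4.4444; V=0.000000+6.666667+4.444444=11.1111
k=2 src: inc=4.444444, refl=4.444444·-0.333333=-1.4815; V=6.666667+4.444444+-1.481481=9.6296
k=3 load: inc=-1.481481, refl=-1.481481·0.666667=-0.9877; V=11.111111+-1.481481+-0.987654=8.6420
k=4 src: inc=-0.987654, refl=-0.987654·-0.333333=0.3292; V=9.629630+-0.987654+0.329218=8.9712
k=5 load: inc=0.329218, refl=0.329218·0.666667=0.2195; V=8.641975+0.329218+0.219479=9.1907
k=6 src: inc=0.219479, refl=0.219479·-0.333333=-0.0732; V=8.971193+0.219479+-0.073160=9.1175
k=7 load: inc=-0.073160, refl=-0.073160·0.666667=-0.0488; V=9.190672+-0.073160+-0.048773=9.0687
k=8 src: inc=-0.048773, refl=-0.048773·-0.333333=0.0163; V=9.117513+-0.048773+0.016258=9.0850
k=9 load: inc=0.016258, refl=0.016258·0.666667=0.0108; V=9.068740+0.016258+0.010838=9.0958
k=10 src: inc=0.010838, refl=0.010838·-0.333333=-0.0036; V=9.084997+0.010838+-0.003613=9.0922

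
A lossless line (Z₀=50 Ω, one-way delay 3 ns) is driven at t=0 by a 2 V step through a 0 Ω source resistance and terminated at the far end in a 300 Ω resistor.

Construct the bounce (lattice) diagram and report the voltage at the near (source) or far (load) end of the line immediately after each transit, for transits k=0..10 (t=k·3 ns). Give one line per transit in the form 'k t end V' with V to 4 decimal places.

0 0 source 2.0000
1 3 load 3.4286
2 6 source 2.0000
3 9 load 0.9796
4 12 source 2.0000
5 15 load 2.7289
6 18 source 2.0000
7 21 load 1.4794
8 24 source 2.0000
9 27 load 2.3719
10 30 source 2.0000

Γ_L=0.714286, Γ_S=-1.000000; launch V₁=2·50/50=2.000000
k=0 src: V=2.0000
k=1 load: inc=2.000000, refl=2.000000·0.714286=1.4286; V=0.000000+2.000000+1.428571=3.4286
k=2 src: inc=1.428571, refl=1.428571·-1.000000=-1.4286; V=2.000000+1.428571+-1.428571=2.0000
k=3 load: inc=-1.428571, refl=-1.428571·0.714286=-1.0204; V=3.428571+-1.428571+-1.020408=0.9796
k=4 src: inc=-1.020408, refl=-1.020408·-1.000000=1.0204; V=2.000000+-1.020408+1.020408=2.0000
k=5 load: inc=1.020408, refl=1.020408·0.714286=0.7289; V=0.979592+1.020408+0.728863=2.7289
k=6 src: inc=0.728863, refl=0.728863·-1.000000=-0.7289; V=2.000000+0.728863+-0.728863=2.0000
k=7 load: inc=-0.728863, refl=-0.728863·0.714286=-0.5206; V=2.728863+-0.728863+-0.520616=1.4794
k=8 src: inc=-0.520616, refl=-0.520616·-1.000000=0.5206; V=2.000000+-0.520616+0.520616=2.0000
k=9 load: inc=0.520616, refl=0.520616·0.714286=0.3719; V=1.479384+0.520616+0.371869=2.3719
k=10 src: inc=0.371869, refl=0.371869·-1.000000=-0.3719; V=2.000000+0.371869+-0.371869=2.0000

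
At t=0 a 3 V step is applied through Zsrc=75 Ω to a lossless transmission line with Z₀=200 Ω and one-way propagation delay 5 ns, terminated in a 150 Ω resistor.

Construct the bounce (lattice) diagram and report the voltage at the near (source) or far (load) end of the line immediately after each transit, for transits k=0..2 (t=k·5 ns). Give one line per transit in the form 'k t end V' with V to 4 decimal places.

0 0 source 2.1818
1 5 load 1.8701
2 10 source 2.0118

Γ_L=-0.142857, Γ_S=-0.454545; launch V₁=3·200/275=2.181818
k=0 src: V=2.1818
k=1 load: inc=2.181818, refl=2.181818·-0.142857=-0.3117; V=0.000000+2.181818+-0.311688=1.8701
k=2 src: inc=-0.311688, refl=-0.311688·-0.454545=0.1417; V=2.181818+-0.311688+0.141677=2.0118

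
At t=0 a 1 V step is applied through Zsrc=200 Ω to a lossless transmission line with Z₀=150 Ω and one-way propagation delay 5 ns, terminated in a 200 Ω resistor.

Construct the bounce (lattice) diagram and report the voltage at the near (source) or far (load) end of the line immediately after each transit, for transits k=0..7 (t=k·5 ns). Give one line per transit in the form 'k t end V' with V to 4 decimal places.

0 0 source 0.4286
1 5 load 0.4898
2 10 source 0.4985
3 15 load 0.4998
4 20 source 0.5000
5 25 load 0.5000
6 30 source 0.5000
7 35 load 0.5000

Γ_L=0.142857, Γ_S=0.142857; launch V₁=1·150/350=0.428571
k=0 src: V=0.4286
k=1 load: inc=0.428571, refl=0.428571·0.142857=0.0612; V=0.000000+0.428571+0.061224=0.4898
k=2 src: inc=0.061224, refl=0.061224·0.142857=0.0087; V=0.428571+0.061224+0.008746=0.4985
k=3 load: inc=0.008746, refl=0.008746·0.142857=0.0012; V=0.489796+0.008746+0.001249=0.4998
k=4 src: inc=0.001249, refl=0.001249·0.142857=0.0002; V=0.498542+0.001249+0.000178=0.5000
k=5 load: inc=0.000178, refl=0.000178·0.142857=0.0000; V=0.499792+0.000178+0.000025=0.5000
k=6 src: inc=0.000025, refl=0.000025·0.142857=0.0000; V=0.499970+0.000025+0.000004=0.5000
k=7 load: inc=0.000004, refl=0.000004·0.142857=0.0000; V=0.499996+0.000004+0.000001=0.5000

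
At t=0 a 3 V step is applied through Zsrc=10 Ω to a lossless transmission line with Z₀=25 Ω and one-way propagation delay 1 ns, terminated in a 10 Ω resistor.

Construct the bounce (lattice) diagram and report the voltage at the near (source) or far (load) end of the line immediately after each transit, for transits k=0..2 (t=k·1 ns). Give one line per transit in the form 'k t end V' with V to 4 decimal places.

Γ_L=-0.428571, Γ_S=-0.428571; launch V₁=3·25/35=2.142857
k=0 src: V=2.1429
k=1 load: inc=2.142857, refl=2.142857·-0.428571=-0.9184; V=0.000000+2.142857+-0.918367=1.2245
k=2 src: inc=-0.918367, refl=-0.918367·-0.428571=0.3936; V=2.142857+-0.918367+0.393586=1.6181

0 0 source 2.1429
1 1 load 1.2245
2 2 source 1.6181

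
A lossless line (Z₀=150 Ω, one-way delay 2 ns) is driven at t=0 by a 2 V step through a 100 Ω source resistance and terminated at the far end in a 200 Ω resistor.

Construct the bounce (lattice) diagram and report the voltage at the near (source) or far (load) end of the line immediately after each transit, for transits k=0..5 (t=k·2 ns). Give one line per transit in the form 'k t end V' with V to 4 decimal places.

Γ_L=0.142857, Γ_S=-0.200000; launch V₁=2·150/250=1.200000
k=0 src: V=1.2000
k=1 load: inc=1.200000, refl=1.200000·0.142857=0.1714; V=0.000000+1.200000+0.171429=1.3714
k=2 src: inc=0.171429, refl=0.171429·-0.200000=-0.0343; V=1.200000+0.171429+-0.034286=1.3371
k=3 load: inc=-0.034286, refl=-0.034286·0.142857=-0.0049; V=1.371429+-0.034286+-0.004898=1.3322
k=4 src: inc=-0.004898, refl=-0.004898·-0.200000=0.0010; V=1.337143+-0.004898+0.000980=1.3332
k=5 load: inc=0.000980, refl=0.000980·0.142857=0.0001; V=1.332245+0.000980+0.000140=1.3334

0 0 source 1.2000
1 2 load 1.3714
2 4 source 1.3371
3 6 load 1.3322
4 8 source 1.3332
5 10 load 1.3334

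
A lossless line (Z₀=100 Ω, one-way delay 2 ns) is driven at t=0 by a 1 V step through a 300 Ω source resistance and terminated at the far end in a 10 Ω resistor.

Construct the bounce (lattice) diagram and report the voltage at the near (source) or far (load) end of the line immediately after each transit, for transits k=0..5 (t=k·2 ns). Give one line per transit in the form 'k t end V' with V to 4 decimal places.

0 0 source 0.2500
1 2 load 0.0455
2 4 source -0.0568
3 6 load 0.0269
4 8 source 0.0687
5 10 load 0.0345

Γ_L=-0.818182, Γ_S=0.500000; launch V₁=1·100/400=0.250000
k=0 src: V=0.2500
k=1 load: inc=0.250000, refl=0.250000·-0.818182=-0.2045; V=0.000000+0.250000+-0.204545=0.0455
k=2 src: inc=-0.204545, refl=-0.204545·0.500000=-0.1023; V=0.250000+-0.204545+-0.102273=-0.0568
k=3 load: inc=-0.102273, refl=-0.102273·-0.818182=0.0837; V=0.045455+-0.102273+0.083678=0.0269
k=4 src: inc=0.083678, refl=0.083678·0.500000=0.0418; V=-0.056818+0.083678+0.041839=0.0687
k=5 load: inc=0.041839, refl=0.041839·-0.818182=-0.0342; V=0.026860+0.041839+-0.034232=0.0345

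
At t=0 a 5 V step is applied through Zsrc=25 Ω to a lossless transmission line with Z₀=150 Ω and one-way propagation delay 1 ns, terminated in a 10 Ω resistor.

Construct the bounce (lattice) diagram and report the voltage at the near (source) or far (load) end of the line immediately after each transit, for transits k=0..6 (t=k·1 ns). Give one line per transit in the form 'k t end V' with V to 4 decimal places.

Γ_L=-0.875000, Γ_S=-0.714286; launch V₁=5·150/175=4.285714
k=0 src: V=4.2857
k=1 load: inc=4.285714, refl=4.285714·-0.875000=-3.7500; V=0.000000+4.285714+-3.750000=0.5357
k=2 src: inc=-3.750000, refl=-3.750000·-0.714286=2.6786; V=4.285714+-3.750000+2.678571=3.2143
k=3 load: inc=2.678571, refl=2.678571·-0.875000=-2.3438; V=0.535714+2.678571+-2.343750=0.8705
k=4 src: inc=-2.343750, refl=-2.343750·-0.714286=1.6741; V=3.214286+-2.343750+1.674107=2.5446
k=5 load: inc=1.674107, refl=1.674107·-0.875000=-1.4648; V=0.870536+1.674107+-1.464844=1.0798
k=6 src: inc=-1.464844, refl=-1.464844·-0.714286=1.0463; V=2.544643+-1.464844+1.046317=2.1261

0 0 source 4.2857
1 1 load 0.5357
2 2 source 3.2143
3 3 load 0.8705
4 4 source 2.5446
5 5 load 1.0798
6 6 source 2.1261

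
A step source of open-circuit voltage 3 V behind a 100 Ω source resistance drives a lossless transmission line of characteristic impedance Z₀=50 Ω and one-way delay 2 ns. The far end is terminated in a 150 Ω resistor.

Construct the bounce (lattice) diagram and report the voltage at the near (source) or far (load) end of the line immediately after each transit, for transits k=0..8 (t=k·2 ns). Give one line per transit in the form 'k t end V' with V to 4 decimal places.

0 0 source 1.0000
1 2 load 1.5000
2 4 source 1.6667
3 6 load 1.7500
4 8 source 1.7778
5 10 load 1.7917
6 12 source 1.7963
7 14 load 1.7986
8 16 source 1.7994

Γ_L=0.500000, Γ_S=0.333333; launch V₁=3·50/150=1.000000
k=0 src: V=1.0000
k=1 load: inc=1.000000, refl=1.000000·0.500000=0.5000; V=0.000000+1.000000+0.500000=1.5000
k=2 src: inc=0.500000, refl=0.500000·0.333333=0.1667; V=1.000000+0.500000+0.166667=1.6667
k=3 load: inc=0.166667, refl=0.166667·0.500000=0.0833; V=1.500000+0.166667+0.083333=1.7500
k=4 src: inc=0.083333, refl=0.083333·0.333333=0.0278; V=1.666667+0.083333+0.027778=1.7778
k=5 load: inc=0.027778, refl=0.027778·0.500000=0.0139; V=1.750000+0.027778+0.013889=1.7917
k=6 src: inc=0.013889, refl=0.013889·0.333333=0.0046; V=1.777778+0.013889+0.004630=1.7963
k=7 load: inc=0.004630, refl=0.004630·0.500000=0.0023; V=1.791667+0.004630+0.002315=1.7986
k=8 src: inc=0.002315, refl=0.002315·0.333333=0.0008; V=1.796296+0.002315+0.000772=1.7994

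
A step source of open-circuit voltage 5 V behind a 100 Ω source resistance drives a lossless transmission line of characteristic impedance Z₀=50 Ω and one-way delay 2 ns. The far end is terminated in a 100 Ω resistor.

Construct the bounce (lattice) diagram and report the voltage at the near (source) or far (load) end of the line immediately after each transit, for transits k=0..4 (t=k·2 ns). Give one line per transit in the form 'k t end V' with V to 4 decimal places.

0 0 source 1.6667
1 2 load 2.2222
2 4 source 2.4074
3 6 load 2.4691
4 8 source 2.4897

Γ_L=0.333333, Γ_S=0.333333; launch V₁=5·50/150=1.666667
k=0 src: V=1.6667
k=1 load: inc=1.666667, refl=1.666667·0.333333=0.5556; V=0.000000+1.666667+0.555556=2.2222
k=2 src: inc=0.555556, refl=0.555556·0.333333=0.1852; V=1.666667+0.555556+0.185185=2.4074
k=3 load: inc=0.185185, refl=0.185185·0.333333=0.0617; V=2.222222+0.185185+0.061728=2.4691
k=4 src: inc=0.061728, refl=0.061728·0.333333=0.0206; V=2.407407+0.061728+0.020576=2.4897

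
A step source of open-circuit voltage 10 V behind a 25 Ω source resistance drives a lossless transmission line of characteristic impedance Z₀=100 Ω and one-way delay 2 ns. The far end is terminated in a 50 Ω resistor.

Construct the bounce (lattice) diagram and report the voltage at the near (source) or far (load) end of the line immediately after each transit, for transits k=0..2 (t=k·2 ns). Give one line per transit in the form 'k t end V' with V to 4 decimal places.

0 0 source 8.0000
1 2 load 5.3333
2 4 source 6.9333

Γ_L=-0.333333, Γ_S=-0.600000; launch V₁=10·100/125=8.000000
k=0 src: V=8.0000
k=1 load: inc=8.000000, refl=8.000000·-0.333333=-2.6667; V=0.000000+8.000000+-2.666667=5.3333
k=2 src: inc=-2.666667, refl=-2.666667·-0.600000=1.6000; V=8.000000+-2.666667+1.600000=6.9333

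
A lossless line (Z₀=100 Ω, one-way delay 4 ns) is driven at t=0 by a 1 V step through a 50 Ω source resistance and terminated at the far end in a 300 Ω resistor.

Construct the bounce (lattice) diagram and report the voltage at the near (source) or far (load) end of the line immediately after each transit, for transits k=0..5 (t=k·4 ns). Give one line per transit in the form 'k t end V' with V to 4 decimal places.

0 0 source 0.6667
1 4 load 1.0000
2 8 source 0.8889
3 12 load 0.8333
4 16 source 0.8519
5 20 load 0.8611

Γ_L=0.500000, Γ_S=-0.333333; launch V₁=1·100/150=0.666667
k=0 src: V=0.6667
k=1 load: inc=0.666667, refl=0.666667·0.500000=0.3333; V=0.000000+0.666667+0.333333=1.0000
k=2 src: inc=0.333333, refl=0.333333·-0.333333=-0.1111; V=0.666667+0.333333+-0.111111=0.8889
k=3 load: inc=-0.111111, refl=-0.111111·0.500000=-0.0556; V=1.000000+-0.111111+-0.055556=0.8333
k=4 src: inc=-0.055556, refl=-0.055556·-0.333333=0.0185; V=0.888889+-0.055556+0.018519=0.8519
k=5 load: inc=0.018519, refl=0.018519·0.500000=0.0093; V=0.833333+0.018519+0.009259=0.8611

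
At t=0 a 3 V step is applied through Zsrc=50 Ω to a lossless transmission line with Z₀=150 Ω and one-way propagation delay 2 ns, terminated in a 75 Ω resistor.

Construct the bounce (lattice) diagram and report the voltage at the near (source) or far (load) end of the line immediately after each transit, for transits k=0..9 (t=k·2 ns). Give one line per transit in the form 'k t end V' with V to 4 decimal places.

Γ_L=-0.333333, Γ_S=-0.500000; launch V₁=3·150/200=2.250000
k=0 src: V=2.2500
k=1 load: inc=2.250000, refl=2.250000·-0.333333=-0.7500; V=0.000000+2.250000+-0.750000=1.5000
k=2 src: inc=-0.750000, refl=-0.750000·-0.500000=0.3750; V=2.250000+-0.750000+0.375000=1.8750
k=3 load: inc=0.375000, refl=0.375000·-0.333333=-0.1250; V=1.500000+0.375000+-0.125000=1.7500
k=4 src: inc=-0.125000, refl=-0.125000·-0.500000=0.0625; V=1.875000+-0.125000+0.062500=1.8125
k=5 load: inc=0.062500, refl=0.062500·-0.333333=-0.0208; V=1.750000+0.062500+-0.020833=1.7917
k=6 src: inc=-0.020833, refl=-0.020833·-0.500000=0.0104; V=1.812500+-0.020833+0.010417=1.8021
k=7 load: inc=0.010417, refl=0.010417·-0.333333=-0.0035; V=1.791667+0.010417+-0.003472=1.7986
k=8 src: inc=-0.003472, refl=-0.003472·-0.500000=0.0017; V=1.802083+-0.003472+0.001736=1.8003
k=9 load: inc=0.001736, refl=0.001736·-0.333333=-0.0006; V=1.798611+0.001736+-0.000579=1.7998

0 0 source 2.2500
1 2 load 1.5000
2 4 source 1.8750
3 6 load 1.7500
4 8 source 1.8125
5 10 load 1.7917
6 12 source 1.8021
7 14 load 1.7986
8 16 source 1.8003
9 18 load 1.7998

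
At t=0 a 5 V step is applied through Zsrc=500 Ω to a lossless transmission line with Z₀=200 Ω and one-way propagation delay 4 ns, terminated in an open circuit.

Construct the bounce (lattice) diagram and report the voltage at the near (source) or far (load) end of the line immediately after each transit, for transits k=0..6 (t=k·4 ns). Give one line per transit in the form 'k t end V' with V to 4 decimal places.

Γ_L=1.000000, Γ_S=0.428571; launch V₁=5·200/700=1.428571
k=0 src: V=1.4286
k=1 load: inc=1.428571, refl=1.428571·1.000000=1.4286; V=0.000000+1.428571+1.428571=2.8571
k=2 src: inc=1.428571, refl=1.428571·0.428571=0.6122; V=1.428571+1.428571+0.612245=3.4694
k=3 load: inc=0.612245, refl=0.612245·1.000000=0.6122; V=2.857143+0.612245+0.612245=4.0816
k=4 src: inc=0.612245, refl=0.612245·0.428571=0.2624; V=3.469388+0.612245+0.262391=4.3440
k=5 load: inc=0.262391, refl=0.262391·1.000000=0.2624; V=4.081633+0.262391+0.262391=4.6064
k=6 src: inc=0.262391, refl=0.262391·0.428571=0.1125; V=4.344023+0.262391+0.112453=4.7189

0 0 source 1.4286
1 4 load 2.8571
2 8 source 3.4694
3 12 load 4.0816
4 16 source 4.3440
5 20 load 4.6064
6 24 source 4.7189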